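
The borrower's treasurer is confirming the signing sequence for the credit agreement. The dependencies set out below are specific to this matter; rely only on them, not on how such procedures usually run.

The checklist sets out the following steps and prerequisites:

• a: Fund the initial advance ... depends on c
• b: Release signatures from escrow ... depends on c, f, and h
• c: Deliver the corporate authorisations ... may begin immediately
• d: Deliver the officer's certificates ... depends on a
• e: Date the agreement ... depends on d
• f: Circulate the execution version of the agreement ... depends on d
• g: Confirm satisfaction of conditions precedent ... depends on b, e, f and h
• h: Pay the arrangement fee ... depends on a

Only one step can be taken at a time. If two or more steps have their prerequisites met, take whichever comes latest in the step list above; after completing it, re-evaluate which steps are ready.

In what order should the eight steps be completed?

c, a, h, d, f, e, b, g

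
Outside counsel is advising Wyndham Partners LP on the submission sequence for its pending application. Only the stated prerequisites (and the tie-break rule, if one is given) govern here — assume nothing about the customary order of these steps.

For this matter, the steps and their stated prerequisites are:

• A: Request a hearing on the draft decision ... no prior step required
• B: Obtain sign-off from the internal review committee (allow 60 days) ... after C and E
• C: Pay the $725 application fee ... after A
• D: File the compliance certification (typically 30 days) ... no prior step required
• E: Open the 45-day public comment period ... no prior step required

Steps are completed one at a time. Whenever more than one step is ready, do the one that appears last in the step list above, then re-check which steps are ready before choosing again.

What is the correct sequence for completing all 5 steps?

E, D, A, C, B

E, D and A have no prerequisites; E is listed later, so E is first.
Now D and A have their prerequisites met. D is listed later, so D next.
Next only A has its prerequisites met → A.
C is the only step now ready → C.
That leaves B as the only ready step → B.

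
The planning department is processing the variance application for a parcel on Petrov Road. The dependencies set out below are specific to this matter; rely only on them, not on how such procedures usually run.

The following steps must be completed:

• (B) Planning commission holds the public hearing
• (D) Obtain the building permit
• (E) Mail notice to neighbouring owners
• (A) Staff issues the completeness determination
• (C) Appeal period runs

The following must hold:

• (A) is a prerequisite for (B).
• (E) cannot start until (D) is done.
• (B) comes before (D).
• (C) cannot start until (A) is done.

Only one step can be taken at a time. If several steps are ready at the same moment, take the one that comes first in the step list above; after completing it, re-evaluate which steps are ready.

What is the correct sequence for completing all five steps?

(A) has no prerequisites → (A) first.
(B) and (C) are both available; (B) is listed earlier → (B).
(D) now also ready, so the ready set is {(D), (C)}; (D) is listed earlier → (D).
(E) now also ready, so the ready set is {(E), (C)}; (E) is listed earlier → (E).
(C) needed (A), now all done → (C).

(A), (B), (D), (E), (C)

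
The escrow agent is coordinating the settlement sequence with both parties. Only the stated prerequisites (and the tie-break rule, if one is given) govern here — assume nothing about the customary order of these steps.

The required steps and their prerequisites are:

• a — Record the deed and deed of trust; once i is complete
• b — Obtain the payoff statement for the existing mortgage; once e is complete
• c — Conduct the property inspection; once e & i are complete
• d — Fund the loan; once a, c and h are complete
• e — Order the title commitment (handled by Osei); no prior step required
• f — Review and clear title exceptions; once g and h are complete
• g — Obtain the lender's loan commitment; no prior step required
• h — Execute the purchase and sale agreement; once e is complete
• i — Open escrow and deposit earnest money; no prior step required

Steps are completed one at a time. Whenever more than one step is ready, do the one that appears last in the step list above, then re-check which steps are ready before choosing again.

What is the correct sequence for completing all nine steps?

i, g, e, h, f, c, b, a, d

i, g and e have no prerequisites; i is listed later, so i is first.
a now also ready, so the ready set is {g, e, a}; g is listed later → g.
e and a are both available; e is listed later → e.
h, c and b now also ready, so the ready set is {h, c, b, a}; h is listed later → h.
Ready: f, c, b and a. f is listed later → f.
c, b and a are all available; c is listed later → c.
b and a are both available; b is listed later → b.
Next only a has its prerequisites met → a.
That leaves d as the only ready step → d.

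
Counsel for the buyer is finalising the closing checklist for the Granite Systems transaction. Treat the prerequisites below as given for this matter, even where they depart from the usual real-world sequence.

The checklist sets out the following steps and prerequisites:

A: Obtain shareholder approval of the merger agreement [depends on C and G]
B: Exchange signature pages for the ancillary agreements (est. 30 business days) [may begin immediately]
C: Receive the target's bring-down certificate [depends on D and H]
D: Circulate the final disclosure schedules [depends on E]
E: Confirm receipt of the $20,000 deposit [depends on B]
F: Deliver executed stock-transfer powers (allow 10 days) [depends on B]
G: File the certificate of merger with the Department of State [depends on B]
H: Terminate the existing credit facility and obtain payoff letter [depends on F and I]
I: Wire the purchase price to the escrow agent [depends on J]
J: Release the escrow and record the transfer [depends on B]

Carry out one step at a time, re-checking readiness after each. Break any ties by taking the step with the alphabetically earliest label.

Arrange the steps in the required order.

B is the only step with nothing outstanding, so it goes first.
Now E, F, G and J have their prerequisites met. E has the earlier label, so E next.
D, F, G and J are all available; D has the earlier label → D.
F, G and J are all available; F has the earlier label → F.
Now G and J have their prerequisites met. G has the earlier label, so G next.
Next only J has its prerequisites met → J.
I needed J, now all done → I.
H is the only step now ready → H.
C is the only step now ready → C.
Next only A has its prerequisites met → A.

B E D F G J I H C A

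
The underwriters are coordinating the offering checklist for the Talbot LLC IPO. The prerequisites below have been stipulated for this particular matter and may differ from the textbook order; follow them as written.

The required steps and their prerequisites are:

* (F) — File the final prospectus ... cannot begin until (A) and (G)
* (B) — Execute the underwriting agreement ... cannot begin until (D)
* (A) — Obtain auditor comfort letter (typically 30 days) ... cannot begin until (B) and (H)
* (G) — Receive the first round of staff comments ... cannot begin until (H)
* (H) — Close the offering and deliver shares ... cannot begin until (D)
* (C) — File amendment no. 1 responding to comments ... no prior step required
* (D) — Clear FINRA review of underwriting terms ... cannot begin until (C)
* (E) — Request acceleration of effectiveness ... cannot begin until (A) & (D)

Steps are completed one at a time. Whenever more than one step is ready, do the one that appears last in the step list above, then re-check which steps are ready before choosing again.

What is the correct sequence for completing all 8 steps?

Only (C) has no prerequisites, so it is first.
That leaves (D) as the only ready step → (D).
Ready: (H) and (B). (H) is listed later → (H).
Ready: (G) and (B). (G) is listed later → (G).
(B) needed (D), now all done → (B).
(A) needed (H) and (B), now all done → (A).
Ready: (E) and (F). (E) is listed later → (E).
(F) is the only step now ready → (F).

(C) → (D) → (H) → (G) → (B) → (A) → (E) → (F)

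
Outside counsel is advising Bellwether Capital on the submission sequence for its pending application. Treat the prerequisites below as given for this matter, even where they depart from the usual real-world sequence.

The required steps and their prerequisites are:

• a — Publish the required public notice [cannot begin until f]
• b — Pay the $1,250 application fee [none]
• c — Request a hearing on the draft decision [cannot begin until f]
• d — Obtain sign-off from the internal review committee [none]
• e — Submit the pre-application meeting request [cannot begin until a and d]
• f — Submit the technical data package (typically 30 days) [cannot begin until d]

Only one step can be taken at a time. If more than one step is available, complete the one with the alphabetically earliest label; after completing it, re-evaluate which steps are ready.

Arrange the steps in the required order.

Nothing is required for b and d. b has the earlier label → b first.
d is the only step now ready → d.
f is the only step now ready → f.
a and c are both available; a has the earlier label → a.
e now also ready, so the ready set is {c, e}; c has the earlier label → c.
Next only e has its prerequisites met → e.

b, d, f, a, c, e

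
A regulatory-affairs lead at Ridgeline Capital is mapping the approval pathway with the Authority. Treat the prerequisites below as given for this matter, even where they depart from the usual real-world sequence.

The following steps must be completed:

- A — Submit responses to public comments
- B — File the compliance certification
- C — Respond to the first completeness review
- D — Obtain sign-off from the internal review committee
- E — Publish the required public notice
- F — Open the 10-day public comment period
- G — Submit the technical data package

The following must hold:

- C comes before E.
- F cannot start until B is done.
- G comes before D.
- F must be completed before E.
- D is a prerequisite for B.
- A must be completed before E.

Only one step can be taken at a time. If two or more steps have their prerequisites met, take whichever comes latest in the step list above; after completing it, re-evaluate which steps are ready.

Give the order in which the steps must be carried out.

G, D, C, B, F, A, E

Nothing is required for G, C and A. G is listed later → G first.
D now also ready, so the ready set is {D, C, A}; D is listed later → D.
B now also ready, so the ready set is {C, B, A}; C is listed later → C.
Now B and A have their prerequisites met. B is listed later, so B next.
Now F and A have their prerequisites met. F is listed later, so F next.
A is the only step now ready → A.
That leaves E as the only ready step → E.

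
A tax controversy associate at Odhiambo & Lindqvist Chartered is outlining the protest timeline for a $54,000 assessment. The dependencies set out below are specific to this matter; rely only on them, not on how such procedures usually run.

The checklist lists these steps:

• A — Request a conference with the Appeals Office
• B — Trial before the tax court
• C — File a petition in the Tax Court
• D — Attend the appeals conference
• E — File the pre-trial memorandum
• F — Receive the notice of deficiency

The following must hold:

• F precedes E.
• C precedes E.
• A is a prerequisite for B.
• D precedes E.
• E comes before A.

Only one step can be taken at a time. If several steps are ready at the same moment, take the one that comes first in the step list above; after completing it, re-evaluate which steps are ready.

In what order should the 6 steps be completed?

C D F E A B

Nothing is required for C, D and F. C is listed earlier → C first.
Ready: D and F. D is listed earlier → D.
That leaves F as the only ready step → F.
E needed C, D and F, now all done → E.
That leaves A as the only ready step → A.
B needed A, now all done → B.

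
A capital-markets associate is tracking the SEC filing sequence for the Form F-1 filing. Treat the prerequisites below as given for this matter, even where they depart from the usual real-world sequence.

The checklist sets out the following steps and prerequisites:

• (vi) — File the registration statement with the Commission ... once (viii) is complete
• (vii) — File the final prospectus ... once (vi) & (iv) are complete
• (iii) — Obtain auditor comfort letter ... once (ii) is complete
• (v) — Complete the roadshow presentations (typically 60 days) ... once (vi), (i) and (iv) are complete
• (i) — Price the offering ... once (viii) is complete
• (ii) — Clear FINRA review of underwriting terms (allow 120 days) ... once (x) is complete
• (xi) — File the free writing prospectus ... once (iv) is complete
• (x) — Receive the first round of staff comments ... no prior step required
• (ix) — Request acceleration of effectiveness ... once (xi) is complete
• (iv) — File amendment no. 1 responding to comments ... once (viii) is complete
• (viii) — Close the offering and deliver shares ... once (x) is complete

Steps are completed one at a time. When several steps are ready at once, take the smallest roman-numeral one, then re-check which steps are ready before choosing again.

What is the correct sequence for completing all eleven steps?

(x), (ii), (iii), (viii), (i), (iv), (vi), (v), (vii), (xi), (ix)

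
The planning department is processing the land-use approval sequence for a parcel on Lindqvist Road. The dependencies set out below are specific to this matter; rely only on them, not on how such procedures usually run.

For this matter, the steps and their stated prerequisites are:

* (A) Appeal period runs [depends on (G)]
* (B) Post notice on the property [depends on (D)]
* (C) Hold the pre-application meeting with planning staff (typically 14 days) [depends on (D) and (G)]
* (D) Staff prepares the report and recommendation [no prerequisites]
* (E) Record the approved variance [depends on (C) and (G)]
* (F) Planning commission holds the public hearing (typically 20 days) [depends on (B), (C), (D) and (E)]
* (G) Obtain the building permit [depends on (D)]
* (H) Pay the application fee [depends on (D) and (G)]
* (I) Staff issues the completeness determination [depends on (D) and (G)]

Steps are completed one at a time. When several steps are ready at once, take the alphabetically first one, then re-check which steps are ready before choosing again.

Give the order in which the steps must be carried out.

(D), (B), (G), (A), (C), (E), (F), (H), (I)

(D) is the only step with nothing outstanding, so it goes first.
Ready: (B) and (G). (B) has the earlier label → (B).
(G) is the only step now ready → (G).
Now (A), (C), (H) and (I) have their prerequisites met. (A) has the earlier label, so (A) next.
Ready: (C), (H) and (I). (C) has the earlier label → (C).
(E) now also ready, so the ready set is {(E), (H), (I)}; (E) has the earlier label → (E).
Now (F), (H) and (I) have their prerequisites met. (F) has the earlier label, so (F) next.
Ready: (H) and (I). (H) has the earlier label → (H).
Next only (I) has its prerequisites met → (I).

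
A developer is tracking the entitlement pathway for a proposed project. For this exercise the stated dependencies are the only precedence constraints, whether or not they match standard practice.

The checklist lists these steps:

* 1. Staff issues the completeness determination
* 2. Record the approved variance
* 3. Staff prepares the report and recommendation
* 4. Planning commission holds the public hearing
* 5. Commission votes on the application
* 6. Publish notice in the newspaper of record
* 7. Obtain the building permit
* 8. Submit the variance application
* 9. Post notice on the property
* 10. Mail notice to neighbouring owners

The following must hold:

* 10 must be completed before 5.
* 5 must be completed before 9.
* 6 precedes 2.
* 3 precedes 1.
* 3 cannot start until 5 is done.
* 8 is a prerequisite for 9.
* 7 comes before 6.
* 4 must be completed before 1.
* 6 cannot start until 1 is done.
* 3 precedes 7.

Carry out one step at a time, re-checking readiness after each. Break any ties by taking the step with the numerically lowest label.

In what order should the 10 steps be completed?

4, 8, 10, 5, 3, 1, 7, 6, 2, 9

4, 8 and 10 have no prerequisites; 4 has the earlier label, so 4 is first.
Ready: 8 and 10. 8 has the earlier label → 8.
That leaves 10 as the only ready step → 10.
Next only 5 has its prerequisites met → 5.
Ready: 3 and 9. 3 has the earlier label → 3.
Now 1, 7 and 9 have their prerequisites met. 1 has the earlier label, so 1 next.
Now 7 and 9 have their prerequisites met. 7 has the earlier label, so 7 next.
Now 6 and 9 have their prerequisites met. 6 has the earlier label, so 6 next.
2 now also ready, so the ready set is {2, 9}; 2 has the earlier label → 2.
9 is the only step now ready → 9.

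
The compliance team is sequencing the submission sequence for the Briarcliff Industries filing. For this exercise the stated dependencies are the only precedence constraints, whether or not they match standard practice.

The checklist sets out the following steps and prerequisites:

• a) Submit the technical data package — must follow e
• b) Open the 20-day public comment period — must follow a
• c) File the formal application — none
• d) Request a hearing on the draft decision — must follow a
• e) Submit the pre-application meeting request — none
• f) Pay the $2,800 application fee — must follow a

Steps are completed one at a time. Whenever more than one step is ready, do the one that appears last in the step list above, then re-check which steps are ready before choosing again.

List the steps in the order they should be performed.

e and c have no prerequisites; e is listed later, so e is first.
a now also ready, so the ready set is {c, a}; c is listed later → c.
a needed e, now all done → a.
f, d and b are all available; f is listed later → f.
Now d and b have their prerequisites met. d is listed later, so d next.
b is the only step now ready → b.

e, c, a, f, d, b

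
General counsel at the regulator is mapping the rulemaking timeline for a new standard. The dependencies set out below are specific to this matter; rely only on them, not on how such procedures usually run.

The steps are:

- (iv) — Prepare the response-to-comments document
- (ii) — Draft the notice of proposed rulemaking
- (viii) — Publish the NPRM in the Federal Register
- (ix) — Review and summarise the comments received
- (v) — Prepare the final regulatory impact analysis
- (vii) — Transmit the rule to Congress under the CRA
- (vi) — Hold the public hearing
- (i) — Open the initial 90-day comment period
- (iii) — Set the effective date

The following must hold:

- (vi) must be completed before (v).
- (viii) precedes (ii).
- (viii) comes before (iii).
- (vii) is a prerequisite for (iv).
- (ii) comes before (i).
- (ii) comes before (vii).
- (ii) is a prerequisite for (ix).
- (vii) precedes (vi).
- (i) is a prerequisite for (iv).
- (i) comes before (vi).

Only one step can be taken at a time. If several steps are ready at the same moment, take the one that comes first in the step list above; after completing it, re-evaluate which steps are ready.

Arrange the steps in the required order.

(viii) is the only step with nothing outstanding, so it goes first.
Ready: (ii) and (iii). (ii) is listed earlier → (ii).
Now (ix), (vii), (i) and (iii) have their prerequisites met. (ix) is listed earlier, so (ix) next.
(vii), (i) and (iii) are all available; (vii) is listed earlier → (vii).
Now (i) and (iii) have their prerequisites met. (i) is listed earlier, so (i) next.
Now (iv), (vi) and (iii) have their prerequisites met. (iv) is listed earlier, so (iv) next.
Now (vi) and (iii) have their prerequisites met. (vi) is listed earlier, so (vi) next.
(v) and (iii) are both available; (v) is listed earlier → (v).
That leaves (iii) as the only ready step → (iii).

(viii) → (ii) → (ix) → (vii) → (i) → (iv) → (vi) → (v) → (iii)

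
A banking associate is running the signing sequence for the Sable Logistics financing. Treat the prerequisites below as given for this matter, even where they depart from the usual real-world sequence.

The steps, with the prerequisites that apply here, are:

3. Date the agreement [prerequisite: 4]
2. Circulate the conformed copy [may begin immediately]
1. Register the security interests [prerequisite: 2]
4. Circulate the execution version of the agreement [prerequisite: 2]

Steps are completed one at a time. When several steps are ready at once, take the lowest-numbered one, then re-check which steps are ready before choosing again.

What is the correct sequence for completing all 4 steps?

2 1 4 3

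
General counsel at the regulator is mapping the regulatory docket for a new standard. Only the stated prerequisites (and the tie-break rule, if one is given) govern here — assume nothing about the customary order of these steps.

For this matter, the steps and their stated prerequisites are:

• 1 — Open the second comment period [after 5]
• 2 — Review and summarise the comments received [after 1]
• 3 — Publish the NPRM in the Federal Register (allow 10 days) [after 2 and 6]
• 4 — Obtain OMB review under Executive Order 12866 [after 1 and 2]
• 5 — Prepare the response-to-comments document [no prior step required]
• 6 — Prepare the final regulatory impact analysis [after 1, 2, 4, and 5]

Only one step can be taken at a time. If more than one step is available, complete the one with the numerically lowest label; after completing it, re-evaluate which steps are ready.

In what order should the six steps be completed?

5, 1, 2, 4, 6, 3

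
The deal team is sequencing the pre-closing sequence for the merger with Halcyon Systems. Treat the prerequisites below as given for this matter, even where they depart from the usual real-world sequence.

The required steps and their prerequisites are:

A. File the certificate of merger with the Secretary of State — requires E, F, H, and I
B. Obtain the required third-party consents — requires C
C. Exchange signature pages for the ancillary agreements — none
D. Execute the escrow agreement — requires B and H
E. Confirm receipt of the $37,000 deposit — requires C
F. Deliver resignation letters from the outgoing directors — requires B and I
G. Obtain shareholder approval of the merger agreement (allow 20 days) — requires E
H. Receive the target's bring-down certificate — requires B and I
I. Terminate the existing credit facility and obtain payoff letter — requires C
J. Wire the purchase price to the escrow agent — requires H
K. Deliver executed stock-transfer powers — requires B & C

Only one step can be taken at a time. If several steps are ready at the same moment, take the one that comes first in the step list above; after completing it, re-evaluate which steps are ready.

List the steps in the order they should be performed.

C → B → E → G → I → F → H → A → D → J → K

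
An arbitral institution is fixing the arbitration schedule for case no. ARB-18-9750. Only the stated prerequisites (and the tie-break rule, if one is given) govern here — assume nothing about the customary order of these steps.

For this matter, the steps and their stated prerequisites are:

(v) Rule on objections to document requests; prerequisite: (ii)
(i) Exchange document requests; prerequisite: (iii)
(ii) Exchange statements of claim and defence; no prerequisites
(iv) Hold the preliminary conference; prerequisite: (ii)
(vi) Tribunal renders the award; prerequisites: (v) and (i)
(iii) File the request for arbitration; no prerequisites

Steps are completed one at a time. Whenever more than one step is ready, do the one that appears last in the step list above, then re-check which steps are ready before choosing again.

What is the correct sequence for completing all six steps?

Nothing is required for (iii) and (ii). (iii) is listed later → (iii) first.
(i) now also ready, so the ready set is {(ii), (i)}; (ii) is listed later → (ii).
(iv) and (v) now also ready, so the ready set is {(iv), (i), (v)}; (iv) is listed later → (iv).
Ready: (i) and (v). (i) is listed later → (i).
(v) is the only step now ready → (v).
(vi) is the only step now ready → (vi).

(iii), (ii), (iv), (i), (v), (vi)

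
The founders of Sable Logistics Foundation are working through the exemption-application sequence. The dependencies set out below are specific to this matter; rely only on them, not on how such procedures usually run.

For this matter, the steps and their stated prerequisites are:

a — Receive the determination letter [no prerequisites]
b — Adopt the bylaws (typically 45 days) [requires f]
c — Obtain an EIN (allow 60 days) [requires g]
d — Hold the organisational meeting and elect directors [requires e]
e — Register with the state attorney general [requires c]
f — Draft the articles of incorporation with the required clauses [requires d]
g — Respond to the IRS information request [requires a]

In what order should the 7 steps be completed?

a, g, c, e, d, f, b

Only a has no prerequisites, so it is first.
Next only g has its prerequisites met → g.
c needed g, now all done → c.
Next only e has its prerequisites met → e.
d needed e, now all done → d.
f needed d, now all done → f.
b needed f, now all done → b.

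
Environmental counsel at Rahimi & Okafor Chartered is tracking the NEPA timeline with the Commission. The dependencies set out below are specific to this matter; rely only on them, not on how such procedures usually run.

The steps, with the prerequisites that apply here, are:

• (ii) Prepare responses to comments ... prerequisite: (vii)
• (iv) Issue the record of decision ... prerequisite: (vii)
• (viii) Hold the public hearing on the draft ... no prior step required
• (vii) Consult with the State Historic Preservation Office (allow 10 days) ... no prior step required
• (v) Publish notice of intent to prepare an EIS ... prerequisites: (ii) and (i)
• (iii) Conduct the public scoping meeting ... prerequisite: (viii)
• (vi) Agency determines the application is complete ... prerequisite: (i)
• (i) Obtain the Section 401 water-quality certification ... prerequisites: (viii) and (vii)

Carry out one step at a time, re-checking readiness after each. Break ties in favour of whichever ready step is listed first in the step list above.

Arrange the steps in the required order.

(viii) (vii) (ii) (iv) (iii) (i) (v) (vi)

Nothing is required for (viii) and (vii). (viii) is listed earlier → (viii) first.
(vii) and (iii) are both available; (vii) is listed earlier → (vii).
Ready: (ii), (iv), (iii) and (i). (ii) is listed earlier → (ii).
(iv), (iii) and (i) are all available; (iv) is listed earlier → (iv).
(iii) and (i) are both available; (iii) is listed earlier → (iii).
(i) needed (viii) and (vii), now all done → (i).
Ready: (v) and (vi). (v) is listed earlier → (v).
Next only (vi) has its prerequisites met → (vi).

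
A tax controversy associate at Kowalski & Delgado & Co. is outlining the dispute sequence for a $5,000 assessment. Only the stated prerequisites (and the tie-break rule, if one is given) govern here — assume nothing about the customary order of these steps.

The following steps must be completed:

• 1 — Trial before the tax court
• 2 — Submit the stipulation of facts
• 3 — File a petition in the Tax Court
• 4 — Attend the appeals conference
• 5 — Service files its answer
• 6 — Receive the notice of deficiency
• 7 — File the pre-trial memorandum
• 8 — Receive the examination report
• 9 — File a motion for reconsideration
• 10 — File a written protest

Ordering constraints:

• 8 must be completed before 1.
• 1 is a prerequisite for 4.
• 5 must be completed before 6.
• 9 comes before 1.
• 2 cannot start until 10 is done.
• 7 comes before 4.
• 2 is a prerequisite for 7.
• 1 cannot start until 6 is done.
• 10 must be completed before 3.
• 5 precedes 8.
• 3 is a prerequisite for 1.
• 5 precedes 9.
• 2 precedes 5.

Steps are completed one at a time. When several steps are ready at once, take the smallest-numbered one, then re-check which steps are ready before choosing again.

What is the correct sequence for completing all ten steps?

10 has no prerequisites → 10 first.
Ready: 2 and 3. 2 has the earlier label → 2.
3, 5 and 7 are all available; 3 has the earlier label → 3.
5 and 7 are both available; 5 has the earlier label → 5.
6, 8 and 9 now also ready, so the ready set is {6, 7, 8, 9}; 6 has the earlier label → 6.
Now 7, 8 and 9 have their prerequisites met. 7 has the earlier label, so 7 next.
8 and 9 are both available; 8 has the earlier label → 8.
Next only 9 has its prerequisites met → 9.
1 needed 3, 6, 8 and 9, now all done → 1.
4 is the only step now ready → 4.

10, 2, 3, 5, 6, 7, 8, 9, 1, 4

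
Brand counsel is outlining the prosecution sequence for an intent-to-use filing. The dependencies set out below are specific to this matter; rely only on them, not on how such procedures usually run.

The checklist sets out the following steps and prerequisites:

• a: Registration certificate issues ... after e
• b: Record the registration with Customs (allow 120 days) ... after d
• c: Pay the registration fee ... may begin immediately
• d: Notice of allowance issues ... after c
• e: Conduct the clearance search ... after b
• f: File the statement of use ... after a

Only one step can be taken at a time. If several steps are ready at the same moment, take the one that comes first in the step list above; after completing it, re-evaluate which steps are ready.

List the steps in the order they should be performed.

c, d, b, e, a, f

c is the only step with nothing outstanding, so it goes first.
d needed c, now all done → d.
b needed d, now all done → b.
That leaves e as the only ready step → e.
a needed e, now all done → a.
f is the only step now ready → f.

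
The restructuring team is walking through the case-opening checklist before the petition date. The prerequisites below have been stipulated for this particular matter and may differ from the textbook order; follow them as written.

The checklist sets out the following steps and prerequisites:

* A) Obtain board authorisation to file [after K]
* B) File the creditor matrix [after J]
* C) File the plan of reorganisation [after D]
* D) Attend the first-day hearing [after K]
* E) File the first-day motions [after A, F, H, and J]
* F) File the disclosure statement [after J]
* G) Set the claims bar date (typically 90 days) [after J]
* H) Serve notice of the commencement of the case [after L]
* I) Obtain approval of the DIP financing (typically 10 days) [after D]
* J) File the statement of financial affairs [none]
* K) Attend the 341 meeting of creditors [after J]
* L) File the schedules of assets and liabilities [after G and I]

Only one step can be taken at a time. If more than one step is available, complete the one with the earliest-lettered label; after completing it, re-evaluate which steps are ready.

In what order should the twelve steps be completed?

J, B, F, G, K, A, D, C, I, L, H, E

Only J has no prerequisites, so it is first.
Now B, F, G and K have their prerequisites met. B has the earlier label, so B next.
F, G and K are all available; F has the earlier label → F.
Now G and K have their prerequisites met. G has the earlier label, so G next.
Next only K has its prerequisites met → K.
Ready: A and D. A has the earlier label → A.
That leaves D as the only ready step → D.
C and I are both available; C has the earlier label → C.
I needed D, now all done → I.
L needed G and I, now all done → L.
H needed L, now all done → H.
E needed A, F, H and J, now all done → E.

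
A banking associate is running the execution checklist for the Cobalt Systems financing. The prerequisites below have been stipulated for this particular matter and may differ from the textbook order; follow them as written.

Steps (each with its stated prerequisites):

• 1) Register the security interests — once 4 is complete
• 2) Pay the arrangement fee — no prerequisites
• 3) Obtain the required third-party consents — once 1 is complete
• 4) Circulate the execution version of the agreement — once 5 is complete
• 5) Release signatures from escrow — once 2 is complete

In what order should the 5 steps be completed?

2, 5, 4, 1, 3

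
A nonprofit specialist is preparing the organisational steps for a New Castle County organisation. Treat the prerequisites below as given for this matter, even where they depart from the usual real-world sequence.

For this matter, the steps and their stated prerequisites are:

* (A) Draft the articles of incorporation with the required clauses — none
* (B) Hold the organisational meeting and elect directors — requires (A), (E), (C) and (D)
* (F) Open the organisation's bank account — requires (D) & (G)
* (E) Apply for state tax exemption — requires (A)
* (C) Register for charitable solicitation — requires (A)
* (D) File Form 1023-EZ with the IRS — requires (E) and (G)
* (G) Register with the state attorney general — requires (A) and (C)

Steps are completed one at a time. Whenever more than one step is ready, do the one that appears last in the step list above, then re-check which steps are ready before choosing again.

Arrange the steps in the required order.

(A) is the only step with nothing outstanding, so it goes first.
Now (C) and (E) have their prerequisites met. (C) is listed later, so (C) next.
(G) and (E) are both available; (G) is listed later → (G).
That leaves (E) as the only ready step → (E).
Next only (D) has its prerequisites met → (D).
Ready: (F) and (B). (F) is listed later → (F).
(B) needed (D), (C), (E) and (A), now all done → (B).

(A) (C) (G) (E) (D) (F) (B)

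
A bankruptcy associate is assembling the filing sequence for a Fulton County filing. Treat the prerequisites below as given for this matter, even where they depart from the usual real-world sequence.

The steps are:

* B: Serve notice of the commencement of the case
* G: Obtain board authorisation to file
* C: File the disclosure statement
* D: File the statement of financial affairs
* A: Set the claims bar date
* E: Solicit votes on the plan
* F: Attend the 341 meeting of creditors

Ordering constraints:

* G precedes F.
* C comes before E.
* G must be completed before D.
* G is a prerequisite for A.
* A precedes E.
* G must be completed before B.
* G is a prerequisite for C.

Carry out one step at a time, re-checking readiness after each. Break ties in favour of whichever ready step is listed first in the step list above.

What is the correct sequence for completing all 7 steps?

G is the only step with nothing outstanding, so it goes first.
B, C, D, A and F are all available; B is listed earlier → B.
Ready: C, D, A and F. C is listed earlier → C.
Now D, A and F have their prerequisites met. D is listed earlier, so D next.
Now A and F have their prerequisites met. A is listed earlier, so A next.
Ready: E and F. E is listed earlier → E.
F needed G, now all done → F.

G, B, C, D, A, E, F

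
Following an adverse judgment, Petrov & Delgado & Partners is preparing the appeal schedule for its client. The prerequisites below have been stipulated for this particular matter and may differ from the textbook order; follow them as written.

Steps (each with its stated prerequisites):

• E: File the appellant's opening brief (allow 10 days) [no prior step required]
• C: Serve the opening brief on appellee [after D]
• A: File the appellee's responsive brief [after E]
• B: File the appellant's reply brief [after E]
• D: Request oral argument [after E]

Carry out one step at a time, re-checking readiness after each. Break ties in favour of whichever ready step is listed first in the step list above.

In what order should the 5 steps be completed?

E → A → B → D → C

E has no prerequisites → E first.
Now A, B and D have their prerequisites met. A is listed earlier, so A next.
Now B and D have their prerequisites met. B is listed earlier, so B next.
D is the only step now ready → D.
C is the only step now ready → C.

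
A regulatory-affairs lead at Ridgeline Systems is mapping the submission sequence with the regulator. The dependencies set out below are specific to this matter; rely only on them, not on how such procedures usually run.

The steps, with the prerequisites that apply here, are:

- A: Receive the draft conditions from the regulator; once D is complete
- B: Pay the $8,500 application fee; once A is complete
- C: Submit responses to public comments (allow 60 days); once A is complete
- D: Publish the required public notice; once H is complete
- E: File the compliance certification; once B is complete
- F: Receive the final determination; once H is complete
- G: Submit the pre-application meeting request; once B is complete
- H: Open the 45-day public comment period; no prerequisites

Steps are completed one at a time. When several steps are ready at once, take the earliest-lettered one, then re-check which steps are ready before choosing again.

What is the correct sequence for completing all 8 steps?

H, D, A, B, C, E, F, G

H has no prerequisites → H first.
Ready: D and F. D has the earlier label → D.
A now also ready, so the ready set is {A, F}; A has the earlier label → A.
Ready: B, C and F. B has the earlier label → B.
Ready: C, E, F and G. C has the earlier label → C.
E, F and G are all available; E has the earlier label → E.
Now F and G have their prerequisites met. F has the earlier label, so F next.
That leaves G as the only ready step → G.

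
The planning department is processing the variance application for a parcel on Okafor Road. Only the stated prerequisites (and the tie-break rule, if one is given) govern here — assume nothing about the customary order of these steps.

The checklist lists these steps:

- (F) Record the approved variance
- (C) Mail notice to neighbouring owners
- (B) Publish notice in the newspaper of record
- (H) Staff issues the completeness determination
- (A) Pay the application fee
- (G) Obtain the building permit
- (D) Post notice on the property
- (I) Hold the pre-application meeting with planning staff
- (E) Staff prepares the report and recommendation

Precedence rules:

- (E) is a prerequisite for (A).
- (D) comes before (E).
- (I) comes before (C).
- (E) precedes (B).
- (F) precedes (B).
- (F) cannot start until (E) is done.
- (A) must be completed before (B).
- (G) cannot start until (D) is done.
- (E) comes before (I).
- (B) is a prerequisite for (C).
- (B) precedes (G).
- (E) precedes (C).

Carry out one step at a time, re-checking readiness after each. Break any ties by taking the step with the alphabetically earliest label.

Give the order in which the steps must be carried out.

(D), (E), (A), (F), (B), (G), (H), (I), (C)

Nothing is required for (D) and (H). (D) has the earlier label → (D) first.
(E) now also ready, so the ready set is {(E), (H)}; (E) has the earlier label → (E).
(A), (F) and (I) now also ready, so the ready set is {(A), (F), (H), (I)}; (A) has the earlier label → (A).
(F), (H) and (I) are all available; (F) has the earlier label → (F).
(B) now also ready, so the ready set is {(B), (H), (I)}; (B) has the earlier label → (B).
Ready: (G), (H) and (I). (G) has the earlier label → (G).
(H) and (I) are both available; (H) has the earlier label → (H).
Next only (I) has its prerequisites met → (I).
Next only (C) has its prerequisites met → (C).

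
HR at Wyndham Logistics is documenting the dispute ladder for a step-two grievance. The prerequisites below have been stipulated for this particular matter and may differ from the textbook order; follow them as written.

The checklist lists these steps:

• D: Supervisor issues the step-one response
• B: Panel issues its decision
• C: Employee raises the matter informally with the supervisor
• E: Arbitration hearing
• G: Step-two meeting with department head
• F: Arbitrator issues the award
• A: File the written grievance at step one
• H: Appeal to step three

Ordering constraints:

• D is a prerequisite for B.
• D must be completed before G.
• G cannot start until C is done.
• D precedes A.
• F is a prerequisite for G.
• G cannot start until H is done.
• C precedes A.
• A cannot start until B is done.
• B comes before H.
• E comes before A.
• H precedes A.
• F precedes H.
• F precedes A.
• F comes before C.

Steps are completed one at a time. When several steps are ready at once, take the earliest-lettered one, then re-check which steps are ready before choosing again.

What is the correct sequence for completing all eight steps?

D, B, E, F, C, H, A, G

D, E and F have no prerequisites; D has the earlier label, so D is first.
B now also ready, so the ready set is {B, E, F}; B has the earlier label → B.
Now E and F have their prerequisites met. E has the earlier label, so E next.
That leaves F as the only ready step → F.
Now C and H have their prerequisites met. C has the earlier label, so C next.
H needed B and F, now all done → H.
Now A and G have their prerequisites met. A has the earlier label, so A next.
G is the only step now ready → G.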